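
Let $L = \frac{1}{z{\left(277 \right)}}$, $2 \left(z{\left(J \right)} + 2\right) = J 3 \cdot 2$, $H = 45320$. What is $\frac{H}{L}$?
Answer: $37570280$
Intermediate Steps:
$z{\left(J \right)} = -2 + 3 J$ ($z{\left(J \right)} = -2 + \frac{J 3 \cdot 2}{2} = -2 + \frac{3 J 2}{2} = -2 + \frac{6 J}{2} = -2 + 3 J$)
$L = \frac{1}{829}$ ($L = \frac{1}{-2 + 3 \cdot 277} = \frac{1}{-2 + 831} = \frac{1}{829} \approx 0.0012063$)
$\frac{H}{L} = 45320 \frac{1}{\frac{1}{829}} = 45320 \cdot 829 = 37570280$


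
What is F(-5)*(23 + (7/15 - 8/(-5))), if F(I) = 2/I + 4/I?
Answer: -752/25 ≈ -30.080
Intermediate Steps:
F(I) = 6/I
F(-5)*(23 + (7/15 - 8/(-5))) = (6/(-5))*(23 + (7/15 - 8/(-5))) = (6*(-1/5))*(23 + (7*(1/15) - 8*(-1/5))) = -6*(23 + (7/15 + 8/5))/5 = -6*(23 + 31/15)/5 = -6/5*376/15 = -752/25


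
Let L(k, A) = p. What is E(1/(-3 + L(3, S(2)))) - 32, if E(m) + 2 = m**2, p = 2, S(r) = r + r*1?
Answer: -33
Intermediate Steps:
S(r) = 2*r (S(r) = r + r = 2*r)
L(k, A) = 2
E(m) = -2 + m**2
E(1/(-3 + L(3, S(2)))) - 32 = (-2 + (1/(-3 + 2))**2) - 32 = (-2 + (1/(-1))**2) - 32 = (-2 + (-1)**2) - 32 = (-2 + 1) - 32 = -1 - 32 = -33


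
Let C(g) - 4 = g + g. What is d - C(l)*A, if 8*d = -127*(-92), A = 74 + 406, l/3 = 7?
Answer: -41239/2 ≈ -20620.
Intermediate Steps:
l = 21 (l = 3*7 = 21)
C(g) = 4 + 2*g (C(g) = 4 + (g + g) = 4 + 2*g)
A = 480
d = 2921/2 (d = (-127*(-92))/8 = (1/8)*11684 = 2921/2 ≈ 1460.5)
d - C(l)*A = 2921/2 - (4 + 2*21)*480 = 2921/2 - (4 + 42)*480 = 2921/2 - 46*480 = 2921/2 - 1*22080 = 2921/2 - 22080 = -41239/2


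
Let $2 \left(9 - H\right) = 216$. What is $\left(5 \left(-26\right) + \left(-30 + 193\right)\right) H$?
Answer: $-3267$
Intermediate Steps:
$H = -99$ ($H = 9 - 108 = -99$)
$\left(5 \left(-26\right) + \left(-30 + 193\right)\right) H = \left(5 \left(-26\right) + \left(-30 + 193\right)\right) \left(-99\right) = \left(-130 + 163\right) \left(-99\right) = 33 \left(-99\right) = -3267$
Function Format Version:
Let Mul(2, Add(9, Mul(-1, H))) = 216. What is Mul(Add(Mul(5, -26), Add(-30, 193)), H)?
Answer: -3267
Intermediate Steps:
H = -99 (H = Add(9, Mul(Rational(-1, 2), 216)) = Add(9, -108) = -99)
Mul(Add(Mul(5, -26), Add(-30, 193)), H) = Mul(Add(Mul(5, -26), Add(-30, 193)), -99) = Mul(Add(-130, 163), -99) = Mul(33, -99) = -3267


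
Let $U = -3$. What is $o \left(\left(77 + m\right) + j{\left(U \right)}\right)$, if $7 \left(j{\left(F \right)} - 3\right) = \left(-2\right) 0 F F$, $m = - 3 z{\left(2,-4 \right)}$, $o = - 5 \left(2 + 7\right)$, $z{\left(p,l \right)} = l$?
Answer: $-4140$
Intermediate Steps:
$o = -45$ ($o = \left(-5\right) 9 = -45$)
$m = 12$ ($m = \left(-3\right) \left(-4\right) = 12$)
$j{\left(F \right)} = 3$ ($j{\left(F \right)} = 3 + \frac{\left(-2\right) 0 F F}{7} = 3 + \frac{0 F F}{7} = 3 + \frac{0 F}{7} = 3 + \frac{1}{7} \cdot 0 = 3 + 0 = 3$)
$o \left(\left(77 + m\right) + j{\left(U \right)}\right) = - 45 \left(\left(77 + 12\right) + 3\right) = - 45 \left(89 + 3\right) = \left(-45\right) 92 = -4140$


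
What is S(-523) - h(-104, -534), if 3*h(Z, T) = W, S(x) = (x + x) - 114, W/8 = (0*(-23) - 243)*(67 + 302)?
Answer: 237952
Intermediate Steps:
W = -717336 (W = 8*((0*(-23) - 243)*(67 + 302)) = 8*((0 - 243)*369) = 8*(-243*369) = 8*(-89667) = -717336)
S(x) = -114 + 2*x (S(x) = 2*x - 114 = -114 + 2*x)
h(Z, T) = -239112 (h(Z, T) = (1/3)*(-717336) = -239112)
S(-523) - h(-104, -534) = (-114 + 2*(-523)) - 1*(-239112) = (-114 - 1046) + 239112 = -1160 + 239112 = 237952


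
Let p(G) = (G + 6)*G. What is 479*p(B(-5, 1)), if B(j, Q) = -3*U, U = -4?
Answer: 103464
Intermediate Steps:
B(j, Q) = 12 (B(j, Q) = -3*(-4) = 12)
p(G) = G*(6 + G) (p(G) = (6 + G)*G = G*(6 + G))
479*p(B(-5, 1)) = 479*(12*(6 + 12)) = 479*(12*18) = 479*216 = 103464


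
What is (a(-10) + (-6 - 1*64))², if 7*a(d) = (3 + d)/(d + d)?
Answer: 1957201/400 ≈ 4893.0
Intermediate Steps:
a(d) = (3 + d)/(14*d) (a(d) = ((3 + d)/(d + d))/7 = ((3 + d)/((2*d)))/7 = ((3 + d)*(1/(2*d)))/7 = ((3 + d)/(2*d))/7 = (3 + d)/(14*d))
(a(-10) + (-6 - 1*64))² = ((1/14)*(3 - 10)/(-10) + (-6 - 1*64))² = ((1/14)*(-⅒)*(-7) + (-6 - 64))² = (1/20 - 70)² = (-1399/20)² = 1957201/400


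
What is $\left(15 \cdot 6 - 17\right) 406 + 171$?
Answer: $29809$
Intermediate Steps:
$\left(15 \cdot 6 - 17\right) 406 + 171 = \left(90 - 17\right) 406 + 171 = 73 \cdot 406 + 171 = 29638 + 171 = 29809$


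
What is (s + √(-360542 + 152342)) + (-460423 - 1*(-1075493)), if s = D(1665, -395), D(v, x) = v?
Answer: 616735 + 10*I*√2082 ≈ 6.1674e+5 + 456.29*I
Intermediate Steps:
s = 1665
(s + √(-360542 + 152342)) + (-460423 - 1*(-1075493)) = (1665 + √(-360542 + 152342)) + (-460423 - 1*(-1075493)) = (1665 + √(-208200)) + (-460423 + 1075493) = (1665 + 10*I*√2082) + 615070 = 616735 + 10*I*√2082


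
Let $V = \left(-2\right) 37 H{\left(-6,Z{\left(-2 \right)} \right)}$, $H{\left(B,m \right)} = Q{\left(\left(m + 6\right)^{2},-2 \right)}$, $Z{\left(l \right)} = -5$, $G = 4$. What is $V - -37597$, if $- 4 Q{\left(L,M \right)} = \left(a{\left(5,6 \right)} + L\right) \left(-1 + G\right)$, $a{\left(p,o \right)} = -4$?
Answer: $\frac{74861}{2} \approx 37431.0$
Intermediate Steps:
$Q{\left(L,M \right)} = 3 - \frac{3 L}{4}$ ($Q{\left(L,M \right)} = - \frac{\left(-4 + L\right) \left(-1 + 4\right)}{4} = - \frac{\left(-4 + L\right) 3}{4} = - \frac{-12 + 3 L}{4} = 3 - \frac{3 L}{4}$)
$H{\left(B,m \right)} = 3 - \frac{3 \left(6 + m\right)^{2}}{4}$ ($H{\left(B,m \right)} = 3 - \frac{3 \left(m + 6\right)^{2}}{4} = 3 - \frac{3 \left(6 + m\right)^{2}}{4}$)
$V = - \frac{333}{2}$ ($V = \left(-2\right) 37 \left(3 - \frac{3 \left(6 - 5\right)^{2}}{4}\right) = - 74 \left(3 - \frac{3 \cdot 1^{2}}{4}\right) = - 74 \left(3 - \frac{3}{4}\right) = \left(-74\right) \frac{9}{4} = - \frac{333}{2} \approx -166.5$)
$V - -37597 = - \frac{333}{2} - -37597 = - \frac{333}{2} + 37597 = \frac{74861}{2}$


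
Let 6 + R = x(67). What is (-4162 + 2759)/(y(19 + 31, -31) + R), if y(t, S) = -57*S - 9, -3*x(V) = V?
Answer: -4209/5189 ≈ -0.81114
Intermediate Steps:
x(V) = -V/3
R = -85/3 (R = -6 - ⅓*67 = -6 - 67/3 = -85/3 ≈ -28.333)
y(t, S) = -9 - 57*S
(-4162 + 2759)/(y(19 + 31, -31) + R) = (-4162 + 2759)/((-9 - 57*(-31)) - 85/3) = -1403/((-9 + 1767) - 85/3) = -1403/(1758 - 85/3) = -1403/5189/3 = -1403*3/5189 = -4209/5189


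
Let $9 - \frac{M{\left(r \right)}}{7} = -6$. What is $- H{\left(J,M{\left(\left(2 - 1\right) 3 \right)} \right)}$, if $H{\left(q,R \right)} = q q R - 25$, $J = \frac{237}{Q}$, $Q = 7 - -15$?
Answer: $- \frac{5885645}{484} \approx -12160.0$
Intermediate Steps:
$Q = 22$ ($Q = 7 + 15 = 22$)
$M{\left(r \right)} = 105$ ($M{\left(r \right)} = 63 - -42 = 63 + 42 = 105$)
$J = \frac{237}{22} \approx 10.773$
$H{\left(q,R \right)} = -25 + R q^{2}$ ($H{\left(q,R \right)} = q^{2} R - 25 = R q^{2} - 25 = -25 + R q^{2}$)
$- H{\left(J,M{\left(\left(2 - 1\right) 3 \right)} \right)} = - (-25 + 105 \left(\frac{237}{22}\right)^{2}) = - (-25 + 105 \cdot \frac{56169}{484}) = - (-25 + \frac{5897745}{484}) = \left(-1\right) \frac{5885645}{484} = - \frac{5885645}{484}$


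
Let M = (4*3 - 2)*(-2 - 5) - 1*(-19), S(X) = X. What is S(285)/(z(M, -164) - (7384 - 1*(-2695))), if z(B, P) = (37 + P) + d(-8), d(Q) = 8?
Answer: -285/10198 ≈ -0.027947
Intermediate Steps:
M = -51 (M = (12 - 2)*(-7) + 19 = 10*(-7) + 19 = -70 + 19 = -51)
z(B, P) = 45 + P (z(B, P) = (37 + P) + 8 = 45 + P)
S(285)/(z(M, -164) - (7384 - 1*(-2695))) = 285/((45 - 164) - (7384 - 1*(-2695))) = 285/(-119 - (7384 + 2695)) = 285/(-119 - 1*10079) = 285/(-119 - 10079) = 285/(-10198) = 285*(-1/10198) = -285/10198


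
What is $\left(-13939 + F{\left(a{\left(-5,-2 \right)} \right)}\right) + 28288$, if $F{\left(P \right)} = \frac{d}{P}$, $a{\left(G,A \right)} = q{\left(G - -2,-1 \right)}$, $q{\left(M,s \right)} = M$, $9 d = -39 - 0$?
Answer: $\frac{129154}{9} \approx 14350.0$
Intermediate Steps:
$d = - \frac{13}{3}$ ($d = \frac{-39 - 0}{9} = \frac{-39 + 0}{9} = \frac{1}{9} \left(-39\right) = - \frac{13}{3} \approx -4.3333$)
$a{\left(G,A \right)} = 2 + G$ ($a{\left(G,A \right)} = G - -2 = G + 2 = 2 + G$)
$F{\left(P \right)} = - \frac{13}{3 P}$
$\left(-13939 + F{\left(a{\left(-5,-2 \right)} \right)}\right) + 28288 = \left(-13939 - \frac{13}{3 \left(2 - 5\right)}\right) + 28288 = \left(-13939 - \frac{13}{3 \left(-3\right)}\right) + 28288 = \left(-13939 - - \frac{13}{9}\right) + 28288 = \left(-13939 + \frac{13}{9}\right) + 28288 = - \frac{125438}{9} + 28288 = \frac{129154}{9}$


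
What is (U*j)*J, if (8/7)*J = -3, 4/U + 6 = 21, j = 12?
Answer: -42/5 ≈ -8.4000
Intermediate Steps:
U = 4/15 (U = 4/(-6 + 21) = 4/15 ≈ 0.26667)
J = -21/8 (J = (7/8)*(-3) = -21/8 ≈ -2.6250)
(U*j)*J = ((4/15)*12)*(-21/8) = (16/5)*(-21/8) = -42/5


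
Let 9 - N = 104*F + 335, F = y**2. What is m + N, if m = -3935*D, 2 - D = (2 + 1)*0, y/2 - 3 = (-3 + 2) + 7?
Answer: -41892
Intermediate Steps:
y = 18 (y = 6 + 2*((-3 + 2) + 7) = 6 + 2*(-1 + 7) = 6 + 2*6 = 6 + 12 = 18)
D = 2 (D = 2 - (2 + 1)*0 = 2 - 3*0 = 2 - 1*0 = 2 + 0 = 2)
F = 324 (F = 18**2 = 324)
m = -7870 (m = -3935*2 = -7870)
N = -34022 (N = 9 - (104*324 + 335) = 9 - (33696 + 335) = 9 - 1*34031 = 9 - 34031 = -34022)
m + N = -7870 - 34022 = -41892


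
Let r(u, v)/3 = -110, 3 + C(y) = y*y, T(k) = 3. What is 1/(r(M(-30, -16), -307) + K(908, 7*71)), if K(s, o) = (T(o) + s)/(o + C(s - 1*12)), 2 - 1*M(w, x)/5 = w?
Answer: -803310/265091389 ≈ -0.0030303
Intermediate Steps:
M(w, x) = 10 - 5*w
C(y) = -3 + y² (C(y) = -3 + y*y = -3 + y²)
r(u, v) = -330 (r(u, v) = 3*(-110) = -330)
K(s, o) = (3 + s)/(-3 + o + (-12 + s)²) (K(s, o) = (3 + s)/(o + (-3 + (s - 1*12)²)) = (3 + s)/(o + (-3 + (s - 12)²)) = (3 + s)/(o + (-3 + (-12 + s)²)) = (3 + s)/(-3 + o + (-12 + s)²))
1/(r(M(-30, -16), -307) + K(908, 7*71)) = 1/(-330 + (3 + 908)/(-3 + 7*71 + (-12 + 908)²)) = 1/(-330 + 911/(-3 + 497 + 896²)) = 1/(-330 + 911/(-3 + 497 + 802816)) = 1/(-330 + 911/803310) = 1/(-265091389/803310) = -803310/265091389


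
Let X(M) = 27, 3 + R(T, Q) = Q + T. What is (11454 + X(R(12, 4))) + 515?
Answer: 11996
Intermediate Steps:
R(T, Q) = -3 + Q + T (R(T, Q) = -3 + (Q + T) = -3 + Q + T)
(11454 + X(R(12, 4))) + 515 = (11454 + 27) + 515 = 11481 + 515 = 11996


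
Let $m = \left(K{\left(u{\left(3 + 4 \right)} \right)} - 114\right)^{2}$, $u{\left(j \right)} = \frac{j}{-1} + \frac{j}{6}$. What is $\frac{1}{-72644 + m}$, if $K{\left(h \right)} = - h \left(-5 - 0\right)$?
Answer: $- \frac{36}{1877303} \approx -1.9176 \cdot 10^{-5}$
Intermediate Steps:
$u{\left(j \right)} = - \frac{5 j}{6}$ ($u{\left(j \right)} = j \left(-1\right) + j \frac{1}{6} = - j + \frac{j}{6} = - \frac{5 j}{6}$)
$K{\left(h \right)} = 5 h$ ($K{\left(h \right)} = - h \left(-5 + 0\right) = - h \left(-5\right) = 5 h$)
$m = \frac{737881}{36}$ ($m = \left(5 \left(- \frac{5 \left(3 + 4\right)}{6}\right) - 114\right)^{2} = \left(5 \left(\left(- \frac{5}{6}\right) 7\right) - 114\right)^{2} = \left(5 \left(- \frac{35}{6}\right) - 114\right)^{2} = \left(- \frac{175}{6} - 114\right)^{2} = \left(- \frac{859}{6}\right)^{2} = \frac{737881}{36} \approx 20497.0$)
$\frac{1}{-72644 + m} = \frac{1}{-72644 + \frac{737881}{36}} = \frac{1}{- \frac{1877303}{36}} = - \frac{36}{1877303}$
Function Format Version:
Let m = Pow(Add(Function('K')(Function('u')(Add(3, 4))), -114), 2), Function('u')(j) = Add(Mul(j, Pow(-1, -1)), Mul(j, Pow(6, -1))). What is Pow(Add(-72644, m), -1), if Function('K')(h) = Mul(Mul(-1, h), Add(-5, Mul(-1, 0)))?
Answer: Rational(-36, 1877303) ≈ -1.9176e-5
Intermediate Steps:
Function('u')(j) = Mul(Rational(-5, 6), j) (Function('u')(j) = Add(Mul(j, -1), Mul(j, Rational(1, 6))) = Add(Mul(-1, j), Mul(Rational(1, 6), j)) = Mul(Rational(-5, 6), j))
Function('K')(h) = Mul(5, h) (Function('K')(h) = Mul(Mul(-1, h), Add(-5, 0)) = Mul(Mul(-1, h), -5) = Mul(5, h))
m = Rational(737881, 36) (m = Pow(Add(Mul(5, Mul(Rational(-5, 6), Add(3, 4))), -114), 2) = Pow(Add(Mul(5, Mul(Rational(-5, 6), 7)), -114), 2) = Pow(Add(Mul(5, Rational(-35, 6)), -114), 2) = Pow(Add(Rational(-175, 6), -114), 2) = Pow(Rational(-859, 6), 2) = Rational(737881, 36) ≈ 20497.)
Pow(Add(-72644, m), -1) = Pow(Add(-72644, Rational(737881, 36)), -1) = Pow(Rational(-1877303, 36), -1) = Rational(-36, 1877303)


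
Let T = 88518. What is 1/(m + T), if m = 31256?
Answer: 1/119774 ≈ 8.3491e-6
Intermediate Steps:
1/(m + T) = 1/(31256 + 88518) = 1/119774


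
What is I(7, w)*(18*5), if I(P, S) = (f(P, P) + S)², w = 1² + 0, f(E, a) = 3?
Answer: 1440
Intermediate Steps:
w = 1 (w = 1 + 0 = 1)
I(P, S) = (3 + S)²
I(7, w)*(18*5) = (3 + 1)²*(18*5) = 4²*90 = 16*90 = 1440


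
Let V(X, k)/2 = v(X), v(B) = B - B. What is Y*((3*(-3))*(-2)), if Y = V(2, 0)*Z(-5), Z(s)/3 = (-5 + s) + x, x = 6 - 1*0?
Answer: 0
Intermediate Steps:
x = 6 (x = 6 + 0 = 6)
v(B) = 0
V(X, k) = 0 (V(X, k) = 2*0 = 0)
Z(s) = 3 + 3*s (Z(s) = 3*((-5 + s) + 6) = 3*(1 + s) = 3 + 3*s)
Y = 0 (Y = 0*(3 + 3*(-5)) = 0*(3 - 15) = 0*(-12) = 0)
Y*((3*(-3))*(-2)) = 0*((3*(-3))*(-2)) = 0*(-9*(-2)) = 0*18 = 0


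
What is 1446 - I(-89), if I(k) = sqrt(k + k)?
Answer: 1446 - I*sqrt(178) ≈ 1446.0 - 13.342*I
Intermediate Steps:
I(k) = sqrt(2)*sqrt(k) (I(k) = sqrt(2*k) = sqrt(2)*sqrt(k))
1446 - I(-89) = 1446 - sqrt(2)*sqrt(-89) = 1446 - sqrt(2)*I*sqrt(89) = 1446 - I*sqrt(178)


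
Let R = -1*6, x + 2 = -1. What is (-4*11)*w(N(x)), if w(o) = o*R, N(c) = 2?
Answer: 528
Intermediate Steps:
x = -3 (x = -2 - 1 = -3)
R = -6
w(o) = -6*o (w(o) = o*(-6) = -6*o)
(-4*11)*w(N(x)) = (-4*11)*(-6*2) = -44*(-12) = 528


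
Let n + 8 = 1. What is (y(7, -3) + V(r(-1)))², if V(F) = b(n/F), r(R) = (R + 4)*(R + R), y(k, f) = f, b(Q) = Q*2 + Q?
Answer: ¼ ≈ 0.25000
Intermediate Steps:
n = -7 (n = -8 + 1 = -7)
b(Q) = 3*Q (b(Q) = 2*Q + Q = 3*Q)
r(R) = 2*R*(4 + R) (r(R) = (4 + R)*(2*R) = 2*R*(4 + R))
V(F) = -21/F (V(F) = 3*(-7/F) = -21/F)
(y(7, -3) + V(r(-1)))² = (-3 - 21*(-1/(2*(4 - 1))))² = (-3 - 21/(2*(-1)*3))² = (-3 - 21/(-6))² = (-3 - 21*(-⅙))² = (-3 + 7/2)² = (½)² = ¼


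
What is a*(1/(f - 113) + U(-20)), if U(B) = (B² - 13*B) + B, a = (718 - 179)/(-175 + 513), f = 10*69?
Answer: 199042459/195026 ≈ 1020.6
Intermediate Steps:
f = 690
a = 539/338 ≈ 1.5947
U(B) = B² - 12*B
a*(1/(f - 113) + U(-20)) = 539*(1/(690 - 113) - 20*(-12 - 20))/338 = 539*(1/577 - 20*(-32))/338 = 539*(1/577 + 640)/338 = (539/338)*(369281/577) = 199042459/195026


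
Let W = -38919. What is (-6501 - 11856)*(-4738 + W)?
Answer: 801411549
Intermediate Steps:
(-6501 - 11856)*(-4738 + W) = (-6501 - 11856)*(-4738 - 38919) = -18357*(-43657) = 801411549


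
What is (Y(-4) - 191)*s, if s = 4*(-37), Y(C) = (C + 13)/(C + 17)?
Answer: 366152/13 ≈ 28166.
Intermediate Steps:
Y(C) = (13 + C)/(17 + C)
s = -148
(Y(-4) - 191)*s = ((13 - 4)/(17 - 4) - 191)*(-148) = (9/13 - 191)*(-148) = -2474/13*(-148) = 366152/13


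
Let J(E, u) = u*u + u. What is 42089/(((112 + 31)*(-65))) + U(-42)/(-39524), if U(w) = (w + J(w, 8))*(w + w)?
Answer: -410025559/91843895 ≈ -4.4644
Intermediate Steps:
J(E, u) = u + u² (J(E, u) = u² + u = u + u²)
U(w) = 2*w*(72 + w) (U(w) = (w + 8*(1 + 8))*(w + w) = (w + 8*9)*(2*w) = (w + 72)*(2*w) = (72 + w)*(2*w) = 2*w*(72 + w))
42089/(((112 + 31)*(-65))) + U(-42)/(-39524) = 42089/(((112 + 31)*(-65))) + (2*(-42)*(72 - 42))/(-39524) = 42089/((143*(-65))) + (2*(-42)*30)*(-1/39524) = 42089/(-9295) - 2520*(-1/39524) = 42089*(-1/9295) + 630/9881 = -42089/9295 + 630/9881 = -410025559/91843895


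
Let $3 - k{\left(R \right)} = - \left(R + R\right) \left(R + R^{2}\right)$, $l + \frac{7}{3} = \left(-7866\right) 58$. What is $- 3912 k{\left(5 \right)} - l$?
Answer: $- \frac{2187317}{3} \approx -7.2911 \cdot 10^{5}$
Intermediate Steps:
$l = - \frac{1368691}{3}$ ($l = - \frac{7}{3} - 456228 = - \frac{1368691}{3} \approx -4.5623 \cdot 10^{5}$)
$k{\left(R \right)} = 3 + 2 R \left(R + R^{2}\right)$ ($k{\left(R \right)} = 3 - - \left(R + R\right) \left(R + R^{2}\right) = 3 - - 2 R \left(R + R^{2}\right) = 3 + 2 R \left(R + R^{2}\right)$)
$- 3912 k{\left(5 \right)} - l = - 3912 \left(3 + 2 \cdot 5^{2} + 2 \cdot 5^{3}\right) - - \frac{1368691}{3} = - 3912 \left(3 + 2 \cdot 25 + 2 \cdot 125\right) + \frac{1368691}{3} = - 3912 \left(3 + 50 + 250\right) + \frac{1368691}{3} = \left(-3912\right) 303 + \frac{1368691}{3} = -1185336 + \frac{1368691}{3} = - \frac{2187317}{3}$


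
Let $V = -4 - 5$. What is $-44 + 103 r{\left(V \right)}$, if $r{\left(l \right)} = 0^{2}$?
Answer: $-44$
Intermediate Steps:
$V = -9$ ($V = -4 - 5 = -9$)
$r{\left(l \right)} = 0$
$-44 + 103 r{\left(V \right)} = -44 + 103 \cdot 0 = -44 + 0 = -44$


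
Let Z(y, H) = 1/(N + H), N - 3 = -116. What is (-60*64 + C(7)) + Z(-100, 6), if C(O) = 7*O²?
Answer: -374180/107 ≈ -3497.0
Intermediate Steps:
N = -113 (N = 3 - 116 = -113)
Z(y, H) = 1/(-113 + H)
(-60*64 + C(7)) + Z(-100, 6) = (-60*64 + 7*7²) + 1/(-113 + 6) = (-3840 + 7*49) + 1/(-107) = (-3840 + 343) - 1/107 = -3497 - 1/107 = -374180/107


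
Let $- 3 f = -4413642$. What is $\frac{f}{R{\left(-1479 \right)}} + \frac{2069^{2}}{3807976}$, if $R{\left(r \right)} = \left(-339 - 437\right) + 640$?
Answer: $- \frac{41189451613}{3807976} \approx -10817.0$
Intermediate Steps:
$R{\left(r \right)} = -136$ ($R{\left(r \right)} = -776 + 640 = -136$)
$f = 1471214$ ($f = \left(- \frac{1}{3}\right) \left(-4413642\right) = 1471214$)
$\frac{f}{R{\left(-1479 \right)}} + \frac{2069^{2}}{3807976} = \frac{1471214}{-136} + \frac{2069^{2}}{3807976} = 1471214 \left(- \frac{1}{136}\right) + 4280761 \cdot \frac{1}{3807976} = - \frac{43271}{4} + \frac{4280761}{3807976} = - \frac{41189451613}{3807976}$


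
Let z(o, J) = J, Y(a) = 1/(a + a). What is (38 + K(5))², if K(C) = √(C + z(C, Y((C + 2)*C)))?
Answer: 101431/70 + 114*√2730/35 ≈ 1619.2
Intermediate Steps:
Y(a) = 1/(2*a)
K(C) = √(C + 1/(2*C*(2 + C))) (K(C) = √(C + 1/(2*(((C + 2)*C)))) = √(C + 1/(2*(((2 + C)*C)))) = √(C + 1/(2*((C*(2 + C))))) = √(C + (1/(C*(2 + C)))/2) = √(C + 1/(2*C*(2 + C))))
(38 + K(5))² = (38 + √(4*5 + 2/(5*(2 + 5)))/2)² = (38 + √(20 + 2*(⅕)/7)/2)² = (38 + √(20 + 2*(⅕)*(⅐))/2)² = (38 + √(20 + 2/35)/2)² = (38 + √(702/35)/2)² = (38 + (3*√2730/35)/2)² = (38 + 3*√2730/70)²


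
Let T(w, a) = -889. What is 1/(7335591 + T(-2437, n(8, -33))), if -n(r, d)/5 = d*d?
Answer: 1/7334702 ≈ 1.3634e-7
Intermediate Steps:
n(r, d) = -5*d² (n(r, d) = -5*d*d = -5*d²)
1/(7335591 + T(-2437, n(8, -33))) = 1/(7335591 - 889) = 1/7334702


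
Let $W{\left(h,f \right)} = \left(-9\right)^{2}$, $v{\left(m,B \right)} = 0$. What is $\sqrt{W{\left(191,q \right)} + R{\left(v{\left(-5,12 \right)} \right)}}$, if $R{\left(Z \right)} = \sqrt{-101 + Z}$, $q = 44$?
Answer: $\sqrt{81 + i \sqrt{101}} \approx 9.0172 + 0.55726 i$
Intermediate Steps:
$W{\left(h,f \right)} = 81$
$\sqrt{W{\left(191,q \right)} + R{\left(v{\left(-5,12 \right)} \right)}} = \sqrt{81 + \sqrt{-101 + 0}} = \sqrt{81 + \sqrt{-101}} = \sqrt{81 + i \sqrt{101}}$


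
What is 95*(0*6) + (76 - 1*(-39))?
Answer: 115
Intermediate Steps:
95*(0*6) + (76 - 1*(-39)) = 95*0 + (76 + 39) = 0 + 115 = 115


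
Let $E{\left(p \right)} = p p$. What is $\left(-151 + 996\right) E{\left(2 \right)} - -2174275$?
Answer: $2177655$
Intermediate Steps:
$E{\left(p \right)} = p^{2}$
$\left(-151 + 996\right) E{\left(2 \right)} - -2174275 = \left(-151 + 996\right) 2^{2} - -2174275 = 845 \cdot 4 + 2174275 = 3380 + 2174275 = 2177655$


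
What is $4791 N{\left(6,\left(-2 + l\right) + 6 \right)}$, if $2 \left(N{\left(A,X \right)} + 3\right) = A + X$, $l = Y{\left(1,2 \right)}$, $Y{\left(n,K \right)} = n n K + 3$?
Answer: $\frac{43119}{2} \approx 21560.0$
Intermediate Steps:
$Y{\left(n,K \right)} = 3 + K n^{2}$ ($Y{\left(n,K \right)} = n^{2} K + 3 = K n^{2} + 3 = 3 + K n^{2}$)
$l = 5$ ($l = 3 + 2 \cdot 1^{2} = 3 + 2 \cdot 1 = 3 + 2 = 5$)
$N{\left(A,X \right)} = -3 + \frac{A}{2} + \frac{X}{2}$ ($N{\left(A,X \right)} = -3 + \frac{A + X}{2} = -3 + \left(\frac{A}{2} + \frac{X}{2}\right) = -3 + \frac{A}{2} + \frac{X}{2}$)
$4791 N{\left(6,\left(-2 + l\right) + 6 \right)} = 4791 \left(-3 + \frac{1}{2} \cdot 6 + \frac{\left(-2 + 5\right) + 6}{2}\right) = 4791 \left(-3 + 3 + \frac{3 + 6}{2}\right) = 4791 \left(-3 + 3 + \frac{1}{2} \cdot 9\right) = 4791 \left(-3 + 3 + \frac{9}{2}\right) = 4791 \cdot \frac{9}{2} = \frac{43119}{2}$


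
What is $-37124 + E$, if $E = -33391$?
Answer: $-70515$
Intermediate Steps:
$-37124 + E = -37124 - 33391 = -70515$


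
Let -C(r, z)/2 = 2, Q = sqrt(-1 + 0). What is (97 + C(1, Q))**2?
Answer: 8649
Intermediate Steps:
Q = I (Q = sqrt(-1) = I ≈ 1.0*I)
C(r, z) = -4 (C(r, z) = -2*2 = -4)
(97 + C(1, Q))**2 = (97 - 4)**2 = 93**2 = 8649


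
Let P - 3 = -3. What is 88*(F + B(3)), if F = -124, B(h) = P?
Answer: -10912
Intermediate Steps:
P = 0 (P = 3 - 3 = 0)
B(h) = 0
88*(F + B(3)) = 88*(-124 + 0) = 88*(-124) = -10912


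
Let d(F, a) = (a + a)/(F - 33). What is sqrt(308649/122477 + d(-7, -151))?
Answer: sqrt(15105705081695)/1224770 ≈ 3.1733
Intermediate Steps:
d(F, a) = 2*a/(-33 + F) (d(F, a) = (2*a)/(-33 + F) = 2*a/(-33 + F))
sqrt(308649/122477 + d(-7, -151)) = sqrt(308649/122477 + 2*(-151)/(-33 - 7)) = sqrt(308649*(1/122477) + 2*(-151)/(-40)) = sqrt(308649/122477 + 2*(-151)*(-1/40)) = sqrt(308649/122477 + 151/20) = sqrt(24667007/2449540) = sqrt(15105705081695)/1224770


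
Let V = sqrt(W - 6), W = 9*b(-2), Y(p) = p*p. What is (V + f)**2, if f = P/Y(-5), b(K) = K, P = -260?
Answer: 2104/25 - 208*I*sqrt(6)/5 ≈ 84.16 - 101.9*I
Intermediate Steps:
Y(p) = p**2
W = -18 (W = 9*(-2) = -18)
V = 2*I*sqrt(6) (V = sqrt(-18 - 6) = sqrt(-24) = 2*I*sqrt(6) ≈ 4.899*I)
f = -52/5 (f = -260/((-5)**2) = -260/25 = -260*1/25 = -52/5 ≈ -10.400)
(V + f)**2 = (2*I*sqrt(6) - 52/5)**2 = (-52/5 + 2*I*sqrt(6))**2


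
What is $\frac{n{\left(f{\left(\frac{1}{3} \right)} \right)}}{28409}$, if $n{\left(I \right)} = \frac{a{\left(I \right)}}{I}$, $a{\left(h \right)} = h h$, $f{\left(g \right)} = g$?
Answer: $\frac{1}{85227} \approx 1.1733 \cdot 10^{-5}$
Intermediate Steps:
$a{\left(h \right)} = h^{2}$
$n{\left(I \right)} = I$ ($n{\left(I \right)} = \frac{I^{2}}{I} = I$)
$\frac{n{\left(f{\left(\frac{1}{3} \right)} \right)}}{28409} = \frac{1}{3 \cdot 28409} = \frac{1}{3} \cdot \frac{1}{28409} = \frac{1}{85227}$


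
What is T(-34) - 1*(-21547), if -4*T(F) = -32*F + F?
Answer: 42567/2 ≈ 21284.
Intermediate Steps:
T(F) = 31*F/4 (T(F) = -(-32*F + F)/4 = -(-31)*F/4 = 31*F/4)
T(-34) - 1*(-21547) = (31/4)*(-34) - 1*(-21547) = -527/2 + 21547 = 42567/2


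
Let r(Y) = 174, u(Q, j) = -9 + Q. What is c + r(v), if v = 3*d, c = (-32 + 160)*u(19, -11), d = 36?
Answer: 1454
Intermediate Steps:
c = 1280 (c = (-32 + 160)*(-9 + 19) = 128*10 = 1280)
v = 108 (v = 3*36 = 108)
c + r(v) = 1280 + 174 = 1454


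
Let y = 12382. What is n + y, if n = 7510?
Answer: 19892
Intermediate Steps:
n + y = 7510 + 12382 = 19892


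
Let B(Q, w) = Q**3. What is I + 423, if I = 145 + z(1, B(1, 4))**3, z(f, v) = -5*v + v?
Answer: 504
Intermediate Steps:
z(f, v) = -4*v
I = 81 (I = 145 + (-4*1**3)**3 = 145 + (-4*1)**3 = 145 + (-4)**3 = 145 - 64 = 81)
I + 423 = 81 + 423 = 504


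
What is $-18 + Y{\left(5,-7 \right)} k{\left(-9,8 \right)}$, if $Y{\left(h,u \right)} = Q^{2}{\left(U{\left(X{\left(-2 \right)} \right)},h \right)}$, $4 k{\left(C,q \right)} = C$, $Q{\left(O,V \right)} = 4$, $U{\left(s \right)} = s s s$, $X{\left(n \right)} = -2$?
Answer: $-54$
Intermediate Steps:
$U{\left(s \right)} = s^{3}$ ($U{\left(s \right)} = s s^{2} = s^{3}$)
$k{\left(C,q \right)} = \frac{C}{4}$
$Y{\left(h,u \right)} = 16$ ($Y{\left(h,u \right)} = 4^{2} = 16$)
$-18 + Y{\left(5,-7 \right)} k{\left(-9,8 \right)} = -18 + 16 \cdot \frac{1}{4} \left(-9\right) = -18 + 16 \left(- \frac{9}{4}\right) = -18 - 36 = -54$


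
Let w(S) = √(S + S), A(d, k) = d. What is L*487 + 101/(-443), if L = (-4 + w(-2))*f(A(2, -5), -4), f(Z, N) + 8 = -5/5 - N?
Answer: 4314719/443 - 4870*I ≈ 9739.8 - 4870.0*I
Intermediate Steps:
f(Z, N) = -9 - N (f(Z, N) = -8 + (-5/5 - N) = -8 + (-5*⅕ - N) = -8 + (-1 - N) = -9 - N)
w(S) = √2*√S (w(S) = √(2*S) = √2*√S)
L = 20 - 10*I (L = (-4 + √2*√(-2))*(-9 - 1*(-4)) = (-4 + √2*(I*√2))*(-9 + 4) = (-4 + 2*I)*(-5) = 20 - 10*I ≈ 20.0 - 10.0*I)
L*487 + 101/(-443) = (20 - 10*I)*487 + 101/(-443) = (9740 - 4870*I) + 101*(-1/443) = (9740 - 4870*I) - 101/443 = 4314719/443 - 4870*I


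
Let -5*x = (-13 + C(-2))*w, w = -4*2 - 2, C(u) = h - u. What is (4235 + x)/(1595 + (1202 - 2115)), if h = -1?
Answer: 4211/682 ≈ 6.1745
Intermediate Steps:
C(u) = -1 - u
w = -10 (w = -8 - 2 = -10)
x = -24 (x = -(-13 + (-1 - 1*(-2)))*(-10)/5 = -(-13 + (-1 + 2))*(-10)/5 = -(-13 + 1)*(-10)/5 = -(-12)*(-10)/5 = -1/5*120 = -24)
(4235 + x)/(1595 + (1202 - 2115)) = (4235 - 24)/(1595 + (1202 - 2115)) = 4211/(1595 - 913) = 4211/682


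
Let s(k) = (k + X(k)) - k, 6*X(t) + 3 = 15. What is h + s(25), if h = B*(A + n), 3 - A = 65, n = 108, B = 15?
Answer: 692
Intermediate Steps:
X(t) = 2 (X(t) = -½ + (⅙)*15 = -½ + 5/2 = 2)
A = -62 (A = 3 - 1*65 = 3 - 65 = -62)
h = 690 (h = 15*(-62 + 108) = 15*46 = 690)
s(k) = 2 (s(k) = (k + 2) - k = (2 + k) - k = 2)
h + s(25) = 690 + 2 = 692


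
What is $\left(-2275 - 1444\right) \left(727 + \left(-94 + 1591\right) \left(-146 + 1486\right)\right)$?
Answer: $-7462943333$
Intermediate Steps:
$\left(-2275 - 1444\right) \left(727 + \left(-94 + 1591\right) \left(-146 + 1486\right)\right) = - 3719 \left(727 + 1497 \cdot 1340\right) = - 3719 \left(727 + 2005980\right) = \left(-3719\right) 2006707 = -7462943333$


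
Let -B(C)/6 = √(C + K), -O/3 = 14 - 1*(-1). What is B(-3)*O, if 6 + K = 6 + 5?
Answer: 270*√2 ≈ 381.84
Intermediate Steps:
O = -45 (O = -3*(14 - 1*(-1)) = -3*(14 + 1) = -3*15 = -45)
K = 5 (K = -6 + (6 + 5) = -6 + 11 = 5)
B(C) = -6*√(5 + C) (B(C) = -6*√(C + 5) = -6*√(5 + C))
B(-3)*O = -6*√(5 - 3)*(-45) = -6*√2*(-45) = 270*√2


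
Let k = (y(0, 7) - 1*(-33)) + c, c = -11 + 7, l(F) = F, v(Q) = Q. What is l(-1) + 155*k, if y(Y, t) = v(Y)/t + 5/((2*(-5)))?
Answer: 8833/2 ≈ 4416.5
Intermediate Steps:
y(Y, t) = -½ + Y/t (y(Y, t) = Y/t + 5/((2*(-5))) = Y/t + 5/(-10) = Y/t + 5*(-⅒) = Y/t - ½ = -½ + Y/t)
c = -4
k = 57/2 (k = ((0 - ½*7)/7 - 1*(-33)) - 4 = ((0 - 7/2)/7 + 33) - 4 = ((⅐)*(-7/2) + 33) - 4 = (-½ + 33) - 4 = 65/2 - 4 = 57/2 ≈ 28.500)
l(-1) + 155*k = -1 + 155*(57/2) = -1 + 8835/2 = 8833/2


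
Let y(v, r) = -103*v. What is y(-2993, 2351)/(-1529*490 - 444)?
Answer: -308279/749654 ≈ -0.41123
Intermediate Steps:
y(-2993, 2351)/(-1529*490 - 444) = (-103*(-2993))/(-1529*490 - 444) = 308279/(-749210 - 444) = 308279/(-749654) = 308279*(-1/749654) = -308279/749654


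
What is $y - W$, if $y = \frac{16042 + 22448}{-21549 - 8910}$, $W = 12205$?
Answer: $- \frac{123930195}{10153} \approx -12206.0$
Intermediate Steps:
$y = - \frac{12830}{10153}$ ($y = \frac{38490}{-30459} = 38490 \left(- \frac{1}{30459}\right) = - \frac{12830}{10153} \approx -1.2637$)
$y - W = - \frac{12830}{10153} - 12205 = - \frac{123930195}{10153}$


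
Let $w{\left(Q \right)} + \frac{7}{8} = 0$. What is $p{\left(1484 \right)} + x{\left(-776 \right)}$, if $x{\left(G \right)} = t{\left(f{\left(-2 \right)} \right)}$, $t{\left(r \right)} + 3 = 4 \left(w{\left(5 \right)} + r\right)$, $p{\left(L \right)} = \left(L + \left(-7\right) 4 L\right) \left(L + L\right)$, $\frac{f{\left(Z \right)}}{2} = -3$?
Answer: $- \frac{237843709}{2} \approx -1.1892 \cdot 10^{8}$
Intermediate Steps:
$w{\left(Q \right)} = - \frac{7}{8}$ ($w{\left(Q \right)} = - \frac{7}{8} + 0 = - \frac{7}{8}$)
$f{\left(Z \right)} = -6$ ($f{\left(Z \right)} = 2 \left(-3\right) = -6$)
$p{\left(L \right)} = - 54 L^{2}$ ($p{\left(L \right)} = \left(L - 28 L\right) 2 L = - 27 L 2 L = - 54 L^{2}$)
$t{\left(r \right)} = - \frac{13}{2} + 4 r$ ($t{\left(r \right)} = -3 + 4 \left(- \frac{7}{8} + r\right) = -3 + \left(- \frac{7}{2} + 4 r\right) = - \frac{13}{2} + 4 r$)
$x{\left(G \right)} = - \frac{61}{2}$ ($x{\left(G \right)} = - \frac{13}{2} + 4 \left(-6\right) = - \frac{13}{2} - 24 = - \frac{61}{2}$)
$p{\left(1484 \right)} + x{\left(-776 \right)} = - 54 \cdot 1484^{2} - \frac{61}{2} = \left(-54\right) 2202256 - \frac{61}{2} = -118921824 - \frac{61}{2} = - \frac{237843709}{2}$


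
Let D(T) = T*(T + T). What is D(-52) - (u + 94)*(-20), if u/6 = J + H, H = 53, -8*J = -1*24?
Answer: 14008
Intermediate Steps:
J = 3 (J = -(-1)*24/8 = -1/8*(-24) = 3)
u = 336 (u = 6*(3 + 53) = 6*56 = 336)
D(T) = 2*T**2 (D(T) = T*(2*T) = 2*T**2)
D(-52) - (u + 94)*(-20) = 2*(-52)**2 - (336 + 94)*(-20) = 2*2704 - 430*(-20) = 5408 - 1*(-8600) = 5408 + 8600 = 14008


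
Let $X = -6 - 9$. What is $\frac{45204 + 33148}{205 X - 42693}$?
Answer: $- \frac{9794}{5721} \approx -1.7119$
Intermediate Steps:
$X = -15$ ($X = -6 - 9 = -15$)
$\frac{45204 + 33148}{205 X - 42693} = \frac{45204 + 33148}{205 \left(-15\right) - 42693} = \frac{78352}{-3075 - 42693} = \frac{78352}{-45768} = 78352 \left(- \frac{1}{45768}\right) = - \frac{9794}{5721}$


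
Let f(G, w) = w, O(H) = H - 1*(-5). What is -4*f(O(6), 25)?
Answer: -100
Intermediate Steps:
O(H) = 5 + H (O(H) = H + 5 = 5 + H)
-4*f(O(6), 25) = -4*25 = -100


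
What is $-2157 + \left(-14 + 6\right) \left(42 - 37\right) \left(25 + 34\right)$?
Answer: $-4517$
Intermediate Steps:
$-2157 + \left(-14 + 6\right) \left(42 - 37\right) \left(25 + 34\right) = -2157 + \left(-8\right) 5 \cdot 59 = -2157 - 2360 = -4517$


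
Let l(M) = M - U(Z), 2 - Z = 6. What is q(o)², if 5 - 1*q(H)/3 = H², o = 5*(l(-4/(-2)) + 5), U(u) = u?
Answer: 82083600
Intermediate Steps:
Z = -4 (Z = 2 - 1*6 = 2 - 6 = -4)
l(M) = 4 + M (l(M) = M - 1*(-4) = M + 4 = 4 + M)
o = 55 (o = 5*((4 - 4/(-2)) + 5) = 5*((4 - 4*(-½)) + 5) = 5*((4 + 2) + 5) = 5*(6 + 5) = 5*11 = 55)
q(H) = 15 - 3*H²
q(o)² = (15 - 3*55²)² = (15 - 3*3025)² = (15 - 9075)² = (-9060)² = 82083600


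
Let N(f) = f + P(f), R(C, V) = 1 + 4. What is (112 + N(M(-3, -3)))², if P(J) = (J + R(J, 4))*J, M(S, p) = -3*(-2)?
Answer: 33856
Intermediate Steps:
R(C, V) = 5
M(S, p) = 6
P(J) = J*(5 + J) (P(J) = (J + 5)*J = (5 + J)*J = J*(5 + J))
N(f) = f + f*(5 + f)
(112 + N(M(-3, -3)))² = (112 + 6*(6 + 6))² = (112 + 6*12)² = (112 + 72)² = 184² = 33856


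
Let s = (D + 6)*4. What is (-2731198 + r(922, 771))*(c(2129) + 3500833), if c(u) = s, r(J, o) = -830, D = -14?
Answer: -9564286354428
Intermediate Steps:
s = -32 (s = (-14 + 6)*4 = -8*4 = -32)
c(u) = -32
(-2731198 + r(922, 771))*(c(2129) + 3500833) = (-2731198 - 830)*(-32 + 3500833) = -2732028*3500801 = -9564286354428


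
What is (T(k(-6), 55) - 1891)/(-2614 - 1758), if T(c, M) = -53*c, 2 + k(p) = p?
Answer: 1467/4372 ≈ 0.33554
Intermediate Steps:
k(p) = -2 + p
(T(k(-6), 55) - 1891)/(-2614 - 1758) = (-53*(-2 - 6) - 1891)/(-2614 - 1758) = (-53*(-8) - 1891)/(-4372) = (424 - 1891)*(-1/4372) = -1467*(-1/4372) = 1467/4372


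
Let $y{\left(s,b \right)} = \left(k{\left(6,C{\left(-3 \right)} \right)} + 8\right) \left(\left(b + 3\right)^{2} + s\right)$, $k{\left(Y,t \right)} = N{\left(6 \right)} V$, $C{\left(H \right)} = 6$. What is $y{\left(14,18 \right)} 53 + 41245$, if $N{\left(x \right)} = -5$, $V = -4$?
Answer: $716465$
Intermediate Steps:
$k{\left(Y,t \right)} = 20$ ($k{\left(Y,t \right)} = \left(-5\right) \left(-4\right) = 20$)
$y{\left(s,b \right)} = 28 s + 28 \left(3 + b\right)^{2}$ ($y{\left(s,b \right)} = \left(20 + 8\right) \left(\left(b + 3\right)^{2} + s\right) = 28 \left(\left(3 + b\right)^{2} + s\right) = 28 \left(s + \left(3 + b\right)^{2}\right) = 28 s + 28 \left(3 + b\right)^{2}$)
$y{\left(14,18 \right)} 53 + 41245 = \left(28 \cdot 14 + 28 \left(3 + 18\right)^{2}\right) 53 + 41245 = \left(392 + 28 \cdot 21^{2}\right) 53 + 41245 = \left(392 + 28 \cdot 441\right) 53 + 41245 = \left(392 + 12348\right) 53 + 41245 = 12740 \cdot 53 + 41245 = 675220 + 41245 = 716465$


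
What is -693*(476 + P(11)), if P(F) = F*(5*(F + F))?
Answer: -1168398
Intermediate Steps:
P(F) = 10*F² (P(F) = F*(5*(2*F)) = F*(10*F) = 10*F²)
-693*(476 + P(11)) = -693*(476 + 10*11²) = -693*(476 + 10*121) = -693*(476 + 1210) = -693*1686 = -1168398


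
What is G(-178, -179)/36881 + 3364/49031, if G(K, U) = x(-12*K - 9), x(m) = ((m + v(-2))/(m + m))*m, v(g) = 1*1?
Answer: 176236668/1808312311 ≈ 0.097459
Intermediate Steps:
v(g) = 1
x(m) = ½ + m/2 (x(m) = ((m + 1)/(m + m))*m = ((1 + m)/((2*m)))*m = ((1 + m)*(1/(2*m)))*m = ((1 + m)/(2*m))*m = ½ + m/2)
G(K, U) = -4 - 6*K (G(K, U) = ½ + (-12*K - 9)/2 = ½ + (-9 - 12*K)/2 = ½ + (-9/2 - 6*K) = -4 - 6*K)
G(-178, -179)/36881 + 3364/49031 = (-4 - 6*(-178))/36881 + 3364/49031 = (-4 + 1068)*(1/36881) + 3364*(1/49031) = 1064*(1/36881) + 3364/49031 = 1064/36881 + 3364/49031 = 176236668/1808312311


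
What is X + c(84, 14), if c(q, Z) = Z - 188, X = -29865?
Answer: -30039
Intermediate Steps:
c(q, Z) = -188 + Z
X + c(84, 14) = -29865 + (-188 + 14) = -29865 - 174 = -30039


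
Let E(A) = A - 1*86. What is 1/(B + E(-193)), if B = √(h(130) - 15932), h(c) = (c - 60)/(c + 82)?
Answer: -9858/3313301 - I*√179008242/9939903 ≈ -0.0029753 - 0.001346*I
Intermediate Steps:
h(c) = (-60 + c)/(82 + c)
E(A) = -86 + A (E(A) = A - 86 = -86 + A)
B = I*√179008242/106 (B = √((-60 + 130)/(82 + 130) - 15932) = √(70/212 - 15932) = √((1/212)*70 - 15932) = √(35/106 - 15932) = √(-1688757/106) = I*√179008242/106 ≈ 126.22*I)
1/(B + E(-193)) = 1/(I*√179008242/106 + (-86 - 193)) = 1/(I*√179008242/106 - 279) = 1/(-279 + I*√179008242/106)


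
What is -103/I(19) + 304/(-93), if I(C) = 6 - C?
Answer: 5627/1209 ≈ 4.6543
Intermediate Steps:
-103/I(19) + 304/(-93) = -103/(6 - 1*19) + 304/(-93) = -103/(6 - 19) + 304*(-1/93) = -103/(-13) - 304/93 = -103*(-1/13) - 304/93 = 103/13 - 304/93 = 5627/1209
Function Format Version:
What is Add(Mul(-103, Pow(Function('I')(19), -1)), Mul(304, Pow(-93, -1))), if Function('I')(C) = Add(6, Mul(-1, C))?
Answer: Rational(5627, 1209) ≈ 4.6543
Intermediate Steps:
Add(Mul(-103, Pow(Function('I')(19), -1)), Mul(304, Pow(-93, -1))) = Add(Mul(-103, Pow(Add(6, Mul(-1, 19)), -1)), Mul(304, Pow(-93, -1))) = Add(Mul(-103, Pow(Add(6, -19), -1)), Mul(304, Rational(-1, 93))) = Add(Mul(-103, Pow(-13, -1)), Rational(-304, 93)) = Add(Mul(-103, Rational(-1, 13)), Rational(-304, 93)) = Add(Rational(103, 13), Rational(-304, 93)) = Rational(5627, 1209)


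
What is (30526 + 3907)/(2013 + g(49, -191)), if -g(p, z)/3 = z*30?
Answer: 34433/19203 ≈ 1.7931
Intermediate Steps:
g(p, z) = -90*z (g(p, z) = -3*z*30 = -90*z)
(30526 + 3907)/(2013 + g(49, -191)) = (30526 + 3907)/(2013 - 90*(-191)) = 34433/(2013 + 17190) = 34433/19203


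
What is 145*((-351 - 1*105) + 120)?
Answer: -48720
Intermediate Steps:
145*((-351 - 1*105) + 120) = 145*((-351 - 105) + 120) = 145*(-456 + 120) = 145*(-336) = -48720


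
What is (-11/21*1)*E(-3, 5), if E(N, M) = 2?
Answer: -22/21 ≈ -1.0476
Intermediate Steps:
(-11/21*1)*E(-3, 5) = (-11/21*1)*2 = (-11*1/21*1)*2 = -11/21*1*2 = -11/21*2 = -22/21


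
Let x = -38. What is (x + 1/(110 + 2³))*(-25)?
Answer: 112075/118 ≈ 949.79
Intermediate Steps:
(x + 1/(110 + 2³))*(-25) = (-38 + 1/(110 + 2³))*(-25) = (-38 + 1/(110 + 8))*(-25) = (-38 + 1/118)*(-25) = -4483/118*(-25) = 112075/118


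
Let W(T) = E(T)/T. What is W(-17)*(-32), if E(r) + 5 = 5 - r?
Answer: 32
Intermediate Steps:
E(r) = -r (E(r) = -5 + (5 - r) = -r)
W(T) = -1 (W(T) = (-T)/T = -1)
W(-17)*(-32) = -1*(-32) = 32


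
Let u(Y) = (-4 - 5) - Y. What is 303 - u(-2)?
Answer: 310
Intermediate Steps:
u(Y) = -9 - Y
303 - u(-2) = 303 - (-9 - 1*(-2)) = 303 - (-9 + 2) = 303 - 1*(-7) = 303 + 7 = 310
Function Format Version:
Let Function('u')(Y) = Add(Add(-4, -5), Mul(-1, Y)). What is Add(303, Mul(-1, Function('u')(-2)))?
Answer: 310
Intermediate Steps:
Function('u')(Y) = Add(-9, Mul(-1, Y))
Add(303, Mul(-1, Function('u')(-2))) = Add(303, Mul(-1, Add(-9, Mul(-1, -2)))) = Add(303, Mul(-1, Add(-9, 2))) = Add(303, Mul(-1, -7)) = Add(303, 7) = 310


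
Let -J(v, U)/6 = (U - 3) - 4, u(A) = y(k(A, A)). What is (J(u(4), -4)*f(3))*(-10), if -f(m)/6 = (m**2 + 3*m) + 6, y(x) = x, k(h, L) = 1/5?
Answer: 95040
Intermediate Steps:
k(h, L) = 1/5
u(A) = 1/5
J(v, U) = 42 - 6*U (J(v, U) = -6*((U - 3) - 4) = -6*((-3 + U) - 4) = -6*(-7 + U) = 42 - 6*U)
f(m) = -36 - 18*m - 6*m**2 (f(m) = -6*((m**2 + 3*m) + 6) = -6*(6 + m**2 + 3*m) = -36 - 18*m - 6*m**2)
(J(u(4), -4)*f(3))*(-10) = ((42 - 6*(-4))*(-36 - 18*3 - 6*3**2))*(-10) = ((42 + 24)*(-36 - 54 - 6*9))*(-10) = (66*(-36 - 54 - 54))*(-10) = (66*(-144))*(-10) = -9504*(-10) = 95040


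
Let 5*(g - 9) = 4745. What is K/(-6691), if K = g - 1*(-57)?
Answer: -1015/6691 ≈ -0.15170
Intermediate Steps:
g = 958 (g = 9 + (⅕)*4745 = 9 + 949 = 958)
K = 1015 (K = 958 - 1*(-57) = 958 + 57 = 1015)
K/(-6691) = 1015/(-6691) = 1015*(-1/6691) = -1015/6691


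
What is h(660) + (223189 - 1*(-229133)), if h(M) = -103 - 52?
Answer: 452167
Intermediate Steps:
h(M) = -155
h(660) + (223189 - 1*(-229133)) = -155 + (223189 - 1*(-229133)) = -155 + (223189 + 229133) = -155 + 452322 = 452167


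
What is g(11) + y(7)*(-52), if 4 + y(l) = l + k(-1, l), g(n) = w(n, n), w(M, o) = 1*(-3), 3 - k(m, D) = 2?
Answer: -211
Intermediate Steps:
k(m, D) = 1 (k(m, D) = 3 - 1*2 = 3 - 2 = 1)
w(M, o) = -3
g(n) = -3
y(l) = -3 + l (y(l) = -4 + (l + 1) = -4 + (1 + l) = -3 + l)
g(11) + y(7)*(-52) = -3 + (-3 + 7)*(-52) = -3 + 4*(-52) = -3 - 208 = -211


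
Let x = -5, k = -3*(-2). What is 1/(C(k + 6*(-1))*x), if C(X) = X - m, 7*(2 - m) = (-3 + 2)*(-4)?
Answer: 7/50 ≈ 0.14000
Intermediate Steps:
m = 10/7 (m = 2 - (-3 + 2)*(-4)/7 = 2 - (-1)*(-4)/7 = 2 - 1/7*4 = 2 - 4/7 = 10/7 ≈ 1.4286)
k = 6
C(X) = -10/7 + X (C(X) = X - 1*10/7 = X - 10/7 = -10/7 + X)
1/(C(k + 6*(-1))*x) = 1/((-10/7 + (6 + 6*(-1)))*(-5)) = 1/((-10/7 + (6 - 6))*(-5)) = 1/((-10/7 + 0)*(-5)) = 1/(-10/7*(-5)) = 1/(50/7) = 7/50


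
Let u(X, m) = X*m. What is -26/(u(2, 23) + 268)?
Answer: -13/157 ≈ -0.082803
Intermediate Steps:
-26/(u(2, 23) + 268) = -26/(2*23 + 268) = -26/(46 + 268) = -26/314 = (1/314)*(-26) = -13/157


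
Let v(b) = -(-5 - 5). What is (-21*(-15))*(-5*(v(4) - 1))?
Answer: -14175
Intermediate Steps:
v(b) = 10 (v(b) = -1*(-10) = 10)
(-21*(-15))*(-5*(v(4) - 1)) = (-21*(-15))*(-5*(10 - 1)) = 315*(-5*9) = 315*(-45) = -14175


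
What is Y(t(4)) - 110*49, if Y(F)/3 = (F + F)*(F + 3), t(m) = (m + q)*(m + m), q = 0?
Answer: 1330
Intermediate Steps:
t(m) = 2*m**2 (t(m) = (m + 0)*(m + m) = m*(2*m) = 2*m**2)
Y(F) = 6*F*(3 + F) (Y(F) = 3*((F + F)*(F + 3)) = 3*((2*F)*(3 + F)) = 3*(2*F*(3 + F)) = 6*F*(3 + F))
Y(t(4)) - 110*49 = 6*(2*4**2)*(3 + 2*4**2) - 110*49 = 6*(2*16)*(3 + 2*16) - 5390 = 6*32*(3 + 32) - 5390 = 6*32*35 - 5390 = 6720 - 5390 = 1330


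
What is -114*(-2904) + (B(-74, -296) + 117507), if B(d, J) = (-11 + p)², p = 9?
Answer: 448567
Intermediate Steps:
B(d, J) = 4 (B(d, J) = (-11 + 9)² = (-2)² = 4)
-114*(-2904) + (B(-74, -296) + 117507) = -114*(-2904) + (4 + 117507) = 331056 + 117511 = 448567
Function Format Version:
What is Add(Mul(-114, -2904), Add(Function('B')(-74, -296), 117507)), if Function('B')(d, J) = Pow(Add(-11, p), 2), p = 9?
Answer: 448567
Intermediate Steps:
Function('B')(d, J) = 4 (Function('B')(d, J) = Pow(Add(-11, 9), 2) = Pow(-2, 2) = 4)
Add(Mul(-114, -2904), Add(Function('B')(-74, -296), 117507)) = Add(Mul(-114, -2904), Add(4, 117507)) = Add(331056, 117511) = 448567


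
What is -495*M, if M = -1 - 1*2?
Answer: 1485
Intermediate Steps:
M = -3 (M = -1 - 2 = -3)
-495*M = -495*(-3) = 1485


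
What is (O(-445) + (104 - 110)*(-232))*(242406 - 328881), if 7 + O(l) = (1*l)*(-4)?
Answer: -273693375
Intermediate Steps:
O(l) = -7 - 4*l (O(l) = -7 + (1*l)*(-4) = -7 + l*(-4) = -7 - 4*l)
(O(-445) + (104 - 110)*(-232))*(242406 - 328881) = ((-7 - 4*(-445)) + (104 - 110)*(-232))*(242406 - 328881) = ((-7 + 1780) - 6*(-232))*(-86475) = (1773 + 1392)*(-86475) = 3165*(-86475) = -273693375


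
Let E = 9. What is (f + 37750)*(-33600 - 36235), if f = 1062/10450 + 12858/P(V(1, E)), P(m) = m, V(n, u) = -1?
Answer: -1816565213377/1045 ≈ -1.7383e+9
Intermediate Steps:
f = -67182519/5225 (f = 1062/10450 + 12858/(-1) = 1062*(1/10450) + 12858*(-1) = 531/5225 - 12858 = -67182519/5225 ≈ -12858.)
(f + 37750)*(-33600 - 36235) = (-67182519/5225 + 37750)*(-33600 - 36235) = (130061231/5225)*(-69835) = -1816565213377/1045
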